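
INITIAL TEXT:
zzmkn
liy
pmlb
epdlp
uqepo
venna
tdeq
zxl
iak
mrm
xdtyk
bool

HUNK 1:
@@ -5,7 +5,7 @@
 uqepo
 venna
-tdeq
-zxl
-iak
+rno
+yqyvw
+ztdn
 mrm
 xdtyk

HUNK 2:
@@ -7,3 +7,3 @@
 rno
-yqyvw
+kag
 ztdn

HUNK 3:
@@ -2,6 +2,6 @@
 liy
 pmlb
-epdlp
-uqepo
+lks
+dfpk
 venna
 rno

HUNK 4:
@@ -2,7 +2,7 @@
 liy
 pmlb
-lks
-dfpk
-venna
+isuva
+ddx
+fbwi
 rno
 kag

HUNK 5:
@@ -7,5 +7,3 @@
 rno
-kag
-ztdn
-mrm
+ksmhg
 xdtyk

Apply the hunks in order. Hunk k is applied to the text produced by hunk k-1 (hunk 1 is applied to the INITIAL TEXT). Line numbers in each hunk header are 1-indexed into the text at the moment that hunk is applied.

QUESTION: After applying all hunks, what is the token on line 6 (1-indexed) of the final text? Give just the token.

Answer: fbwi

Derivation:
Hunk 1: at line 5 remove [tdeq,zxl,iak] add [rno,yqyvw,ztdn] -> 12 lines: zzmkn liy pmlb epdlp uqepo venna rno yqyvw ztdn mrm xdtyk bool
Hunk 2: at line 7 remove [yqyvw] add [kag] -> 12 lines: zzmkn liy pmlb epdlp uqepo venna rno kag ztdn mrm xdtyk bool
Hunk 3: at line 2 remove [epdlp,uqepo] add [lks,dfpk] -> 12 lines: zzmkn liy pmlb lks dfpk venna rno kag ztdn mrm xdtyk bool
Hunk 4: at line 2 remove [lks,dfpk,venna] add [isuva,ddx,fbwi] -> 12 lines: zzmkn liy pmlb isuva ddx fbwi rno kag ztdn mrm xdtyk bool
Hunk 5: at line 7 remove [kag,ztdn,mrm] add [ksmhg] -> 10 lines: zzmkn liy pmlb isuva ddx fbwi rno ksmhg xdtyk bool
Final line 6: fbwi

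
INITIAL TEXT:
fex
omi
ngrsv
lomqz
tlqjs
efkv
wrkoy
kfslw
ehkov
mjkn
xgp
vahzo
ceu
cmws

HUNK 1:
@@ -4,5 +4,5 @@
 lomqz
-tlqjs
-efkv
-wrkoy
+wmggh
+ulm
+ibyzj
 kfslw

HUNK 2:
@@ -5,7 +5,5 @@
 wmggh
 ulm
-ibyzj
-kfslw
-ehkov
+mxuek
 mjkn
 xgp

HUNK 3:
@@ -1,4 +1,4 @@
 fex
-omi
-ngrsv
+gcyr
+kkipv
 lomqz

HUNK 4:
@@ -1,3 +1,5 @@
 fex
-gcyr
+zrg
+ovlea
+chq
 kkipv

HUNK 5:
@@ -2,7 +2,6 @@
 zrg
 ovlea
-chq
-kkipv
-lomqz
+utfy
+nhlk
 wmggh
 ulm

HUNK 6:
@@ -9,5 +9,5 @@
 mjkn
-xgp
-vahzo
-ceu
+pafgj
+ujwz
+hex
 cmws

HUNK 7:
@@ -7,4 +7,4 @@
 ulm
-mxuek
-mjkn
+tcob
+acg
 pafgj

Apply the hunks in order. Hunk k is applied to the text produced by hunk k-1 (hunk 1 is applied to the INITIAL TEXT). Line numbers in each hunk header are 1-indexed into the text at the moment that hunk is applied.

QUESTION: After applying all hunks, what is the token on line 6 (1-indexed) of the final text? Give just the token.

Hunk 1: at line 4 remove [tlqjs,efkv,wrkoy] add [wmggh,ulm,ibyzj] -> 14 lines: fex omi ngrsv lomqz wmggh ulm ibyzj kfslw ehkov mjkn xgp vahzo ceu cmws
Hunk 2: at line 5 remove [ibyzj,kfslw,ehkov] add [mxuek] -> 12 lines: fex omi ngrsv lomqz wmggh ulm mxuek mjkn xgp vahzo ceu cmws
Hunk 3: at line 1 remove [omi,ngrsv] add [gcyr,kkipv] -> 12 lines: fex gcyr kkipv lomqz wmggh ulm mxuek mjkn xgp vahzo ceu cmws
Hunk 4: at line 1 remove [gcyr] add [zrg,ovlea,chq] -> 14 lines: fex zrg ovlea chq kkipv lomqz wmggh ulm mxuek mjkn xgp vahzo ceu cmws
Hunk 5: at line 2 remove [chq,kkipv,lomqz] add [utfy,nhlk] -> 13 lines: fex zrg ovlea utfy nhlk wmggh ulm mxuek mjkn xgp vahzo ceu cmws
Hunk 6: at line 9 remove [xgp,vahzo,ceu] add [pafgj,ujwz,hex] -> 13 lines: fex zrg ovlea utfy nhlk wmggh ulm mxuek mjkn pafgj ujwz hex cmws
Hunk 7: at line 7 remove [mxuek,mjkn] add [tcob,acg] -> 13 lines: fex zrg ovlea utfy nhlk wmggh ulm tcob acg pafgj ujwz hex cmws
Final line 6: wmggh

Answer: wmggh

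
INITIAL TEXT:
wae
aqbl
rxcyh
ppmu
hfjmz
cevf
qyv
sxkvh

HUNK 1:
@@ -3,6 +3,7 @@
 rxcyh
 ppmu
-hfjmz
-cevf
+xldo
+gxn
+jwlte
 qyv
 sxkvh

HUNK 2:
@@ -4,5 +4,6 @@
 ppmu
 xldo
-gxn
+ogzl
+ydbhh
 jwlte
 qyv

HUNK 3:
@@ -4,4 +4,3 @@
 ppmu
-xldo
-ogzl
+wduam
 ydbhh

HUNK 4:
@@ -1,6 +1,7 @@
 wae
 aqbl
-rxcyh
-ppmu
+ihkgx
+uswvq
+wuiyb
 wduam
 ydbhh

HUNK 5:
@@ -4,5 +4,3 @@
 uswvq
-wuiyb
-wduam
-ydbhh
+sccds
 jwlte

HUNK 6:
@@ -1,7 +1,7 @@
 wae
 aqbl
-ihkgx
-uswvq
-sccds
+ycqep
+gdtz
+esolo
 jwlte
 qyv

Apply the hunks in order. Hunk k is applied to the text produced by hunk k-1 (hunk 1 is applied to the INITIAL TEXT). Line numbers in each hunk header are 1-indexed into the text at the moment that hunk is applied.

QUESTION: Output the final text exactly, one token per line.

Answer: wae
aqbl
ycqep
gdtz
esolo
jwlte
qyv
sxkvh

Derivation:
Hunk 1: at line 3 remove [hfjmz,cevf] add [xldo,gxn,jwlte] -> 9 lines: wae aqbl rxcyh ppmu xldo gxn jwlte qyv sxkvh
Hunk 2: at line 4 remove [gxn] add [ogzl,ydbhh] -> 10 lines: wae aqbl rxcyh ppmu xldo ogzl ydbhh jwlte qyv sxkvh
Hunk 3: at line 4 remove [xldo,ogzl] add [wduam] -> 9 lines: wae aqbl rxcyh ppmu wduam ydbhh jwlte qyv sxkvh
Hunk 4: at line 1 remove [rxcyh,ppmu] add [ihkgx,uswvq,wuiyb] -> 10 lines: wae aqbl ihkgx uswvq wuiyb wduam ydbhh jwlte qyv sxkvh
Hunk 5: at line 4 remove [wuiyb,wduam,ydbhh] add [sccds] -> 8 lines: wae aqbl ihkgx uswvq sccds jwlte qyv sxkvh
Hunk 6: at line 1 remove [ihkgx,uswvq,sccds] add [ycqep,gdtz,esolo] -> 8 lines: wae aqbl ycqep gdtz esolo jwlte qyv sxkvh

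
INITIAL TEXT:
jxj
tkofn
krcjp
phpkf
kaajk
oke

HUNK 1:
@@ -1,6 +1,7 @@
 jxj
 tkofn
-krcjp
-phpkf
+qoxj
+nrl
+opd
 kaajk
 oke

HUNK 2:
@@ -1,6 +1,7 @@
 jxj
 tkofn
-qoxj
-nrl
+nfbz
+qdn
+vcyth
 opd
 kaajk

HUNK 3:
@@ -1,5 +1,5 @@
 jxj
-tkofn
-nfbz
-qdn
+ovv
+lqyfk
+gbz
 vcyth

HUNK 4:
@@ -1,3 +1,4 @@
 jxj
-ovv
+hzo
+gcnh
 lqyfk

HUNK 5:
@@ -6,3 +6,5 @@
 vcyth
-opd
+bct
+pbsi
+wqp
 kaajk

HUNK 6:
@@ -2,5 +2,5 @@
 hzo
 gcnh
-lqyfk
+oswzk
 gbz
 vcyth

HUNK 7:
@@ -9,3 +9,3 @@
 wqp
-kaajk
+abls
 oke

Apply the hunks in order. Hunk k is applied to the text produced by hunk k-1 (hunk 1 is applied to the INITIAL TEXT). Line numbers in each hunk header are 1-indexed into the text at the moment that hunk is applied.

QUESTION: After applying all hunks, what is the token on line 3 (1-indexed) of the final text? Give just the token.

Hunk 1: at line 1 remove [krcjp,phpkf] add [qoxj,nrl,opd] -> 7 lines: jxj tkofn qoxj nrl opd kaajk oke
Hunk 2: at line 1 remove [qoxj,nrl] add [nfbz,qdn,vcyth] -> 8 lines: jxj tkofn nfbz qdn vcyth opd kaajk oke
Hunk 3: at line 1 remove [tkofn,nfbz,qdn] add [ovv,lqyfk,gbz] -> 8 lines: jxj ovv lqyfk gbz vcyth opd kaajk oke
Hunk 4: at line 1 remove [ovv] add [hzo,gcnh] -> 9 lines: jxj hzo gcnh lqyfk gbz vcyth opd kaajk oke
Hunk 5: at line 6 remove [opd] add [bct,pbsi,wqp] -> 11 lines: jxj hzo gcnh lqyfk gbz vcyth bct pbsi wqp kaajk oke
Hunk 6: at line 2 remove [lqyfk] add [oswzk] -> 11 lines: jxj hzo gcnh oswzk gbz vcyth bct pbsi wqp kaajk oke
Hunk 7: at line 9 remove [kaajk] add [abls] -> 11 lines: jxj hzo gcnh oswzk gbz vcyth bct pbsi wqp abls oke
Final line 3: gcnh

Answer: gcnh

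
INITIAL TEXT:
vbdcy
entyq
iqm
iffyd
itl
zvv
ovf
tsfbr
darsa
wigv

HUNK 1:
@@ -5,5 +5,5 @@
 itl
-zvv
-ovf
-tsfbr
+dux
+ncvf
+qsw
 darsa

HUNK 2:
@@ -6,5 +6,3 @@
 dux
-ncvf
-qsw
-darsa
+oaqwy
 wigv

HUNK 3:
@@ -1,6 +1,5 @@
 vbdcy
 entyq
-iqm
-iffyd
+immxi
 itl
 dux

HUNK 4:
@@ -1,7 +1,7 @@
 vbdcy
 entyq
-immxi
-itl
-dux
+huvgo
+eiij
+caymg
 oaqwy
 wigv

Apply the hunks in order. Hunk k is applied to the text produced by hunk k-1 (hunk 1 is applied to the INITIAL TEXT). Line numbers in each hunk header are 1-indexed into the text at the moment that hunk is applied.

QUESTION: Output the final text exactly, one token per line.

Hunk 1: at line 5 remove [zvv,ovf,tsfbr] add [dux,ncvf,qsw] -> 10 lines: vbdcy entyq iqm iffyd itl dux ncvf qsw darsa wigv
Hunk 2: at line 6 remove [ncvf,qsw,darsa] add [oaqwy] -> 8 lines: vbdcy entyq iqm iffyd itl dux oaqwy wigv
Hunk 3: at line 1 remove [iqm,iffyd] add [immxi] -> 7 lines: vbdcy entyq immxi itl dux oaqwy wigv
Hunk 4: at line 1 remove [immxi,itl,dux] add [huvgo,eiij,caymg] -> 7 lines: vbdcy entyq huvgo eiij caymg oaqwy wigv

Answer: vbdcy
entyq
huvgo
eiij
caymg
oaqwy
wigv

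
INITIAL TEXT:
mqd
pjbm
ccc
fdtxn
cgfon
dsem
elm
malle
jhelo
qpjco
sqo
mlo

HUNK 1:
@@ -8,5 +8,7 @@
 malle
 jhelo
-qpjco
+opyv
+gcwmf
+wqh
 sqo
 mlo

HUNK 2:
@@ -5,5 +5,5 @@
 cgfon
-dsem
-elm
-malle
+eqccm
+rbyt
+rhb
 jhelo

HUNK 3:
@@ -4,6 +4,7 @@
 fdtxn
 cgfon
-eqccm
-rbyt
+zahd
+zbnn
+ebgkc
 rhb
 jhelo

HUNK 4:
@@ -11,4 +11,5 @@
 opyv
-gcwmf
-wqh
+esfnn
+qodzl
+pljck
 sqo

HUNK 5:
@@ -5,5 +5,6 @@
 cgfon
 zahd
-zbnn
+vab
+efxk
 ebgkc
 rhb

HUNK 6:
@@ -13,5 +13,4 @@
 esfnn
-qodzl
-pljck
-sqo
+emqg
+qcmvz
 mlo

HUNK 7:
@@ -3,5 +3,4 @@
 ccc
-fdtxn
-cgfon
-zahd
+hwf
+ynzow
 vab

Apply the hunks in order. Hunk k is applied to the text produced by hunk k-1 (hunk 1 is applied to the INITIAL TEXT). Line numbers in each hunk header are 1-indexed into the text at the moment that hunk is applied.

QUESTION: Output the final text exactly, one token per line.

Hunk 1: at line 8 remove [qpjco] add [opyv,gcwmf,wqh] -> 14 lines: mqd pjbm ccc fdtxn cgfon dsem elm malle jhelo opyv gcwmf wqh sqo mlo
Hunk 2: at line 5 remove [dsem,elm,malle] add [eqccm,rbyt,rhb] -> 14 lines: mqd pjbm ccc fdtxn cgfon eqccm rbyt rhb jhelo opyv gcwmf wqh sqo mlo
Hunk 3: at line 4 remove [eqccm,rbyt] add [zahd,zbnn,ebgkc] -> 15 lines: mqd pjbm ccc fdtxn cgfon zahd zbnn ebgkc rhb jhelo opyv gcwmf wqh sqo mlo
Hunk 4: at line 11 remove [gcwmf,wqh] add [esfnn,qodzl,pljck] -> 16 lines: mqd pjbm ccc fdtxn cgfon zahd zbnn ebgkc rhb jhelo opyv esfnn qodzl pljck sqo mlo
Hunk 5: at line 5 remove [zbnn] add [vab,efxk] -> 17 lines: mqd pjbm ccc fdtxn cgfon zahd vab efxk ebgkc rhb jhelo opyv esfnn qodzl pljck sqo mlo
Hunk 6: at line 13 remove [qodzl,pljck,sqo] add [emqg,qcmvz] -> 16 lines: mqd pjbm ccc fdtxn cgfon zahd vab efxk ebgkc rhb jhelo opyv esfnn emqg qcmvz mlo
Hunk 7: at line 3 remove [fdtxn,cgfon,zahd] add [hwf,ynzow] -> 15 lines: mqd pjbm ccc hwf ynzow vab efxk ebgkc rhb jhelo opyv esfnn emqg qcmvz mlo

Answer: mqd
pjbm
ccc
hwf
ynzow
vab
efxk
ebgkc
rhb
jhelo
opyv
esfnn
emqg
qcmvz
mlo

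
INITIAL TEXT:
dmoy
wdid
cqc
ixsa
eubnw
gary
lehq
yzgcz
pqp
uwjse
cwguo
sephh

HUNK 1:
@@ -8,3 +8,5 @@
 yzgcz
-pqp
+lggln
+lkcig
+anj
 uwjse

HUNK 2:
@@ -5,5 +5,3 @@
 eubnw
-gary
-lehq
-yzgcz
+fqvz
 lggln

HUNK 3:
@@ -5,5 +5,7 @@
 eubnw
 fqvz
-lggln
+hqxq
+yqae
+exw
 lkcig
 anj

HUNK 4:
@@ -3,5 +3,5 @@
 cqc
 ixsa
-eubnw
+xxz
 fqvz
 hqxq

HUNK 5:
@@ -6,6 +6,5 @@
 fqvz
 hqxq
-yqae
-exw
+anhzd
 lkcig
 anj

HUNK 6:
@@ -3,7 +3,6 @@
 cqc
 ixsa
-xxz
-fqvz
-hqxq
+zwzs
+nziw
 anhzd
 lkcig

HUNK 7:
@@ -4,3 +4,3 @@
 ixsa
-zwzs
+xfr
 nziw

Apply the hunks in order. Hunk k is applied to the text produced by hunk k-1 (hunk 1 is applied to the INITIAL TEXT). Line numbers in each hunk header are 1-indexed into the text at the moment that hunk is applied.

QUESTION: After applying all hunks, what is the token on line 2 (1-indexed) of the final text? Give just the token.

Hunk 1: at line 8 remove [pqp] add [lggln,lkcig,anj] -> 14 lines: dmoy wdid cqc ixsa eubnw gary lehq yzgcz lggln lkcig anj uwjse cwguo sephh
Hunk 2: at line 5 remove [gary,lehq,yzgcz] add [fqvz] -> 12 lines: dmoy wdid cqc ixsa eubnw fqvz lggln lkcig anj uwjse cwguo sephh
Hunk 3: at line 5 remove [lggln] add [hqxq,yqae,exw] -> 14 lines: dmoy wdid cqc ixsa eubnw fqvz hqxq yqae exw lkcig anj uwjse cwguo sephh
Hunk 4: at line 3 remove [eubnw] add [xxz] -> 14 lines: dmoy wdid cqc ixsa xxz fqvz hqxq yqae exw lkcig anj uwjse cwguo sephh
Hunk 5: at line 6 remove [yqae,exw] add [anhzd] -> 13 lines: dmoy wdid cqc ixsa xxz fqvz hqxq anhzd lkcig anj uwjse cwguo sephh
Hunk 6: at line 3 remove [xxz,fqvz,hqxq] add [zwzs,nziw] -> 12 lines: dmoy wdid cqc ixsa zwzs nziw anhzd lkcig anj uwjse cwguo sephh
Hunk 7: at line 4 remove [zwzs] add [xfr] -> 12 lines: dmoy wdid cqc ixsa xfr nziw anhzd lkcig anj uwjse cwguo sephh
Final line 2: wdid

Answer: wdid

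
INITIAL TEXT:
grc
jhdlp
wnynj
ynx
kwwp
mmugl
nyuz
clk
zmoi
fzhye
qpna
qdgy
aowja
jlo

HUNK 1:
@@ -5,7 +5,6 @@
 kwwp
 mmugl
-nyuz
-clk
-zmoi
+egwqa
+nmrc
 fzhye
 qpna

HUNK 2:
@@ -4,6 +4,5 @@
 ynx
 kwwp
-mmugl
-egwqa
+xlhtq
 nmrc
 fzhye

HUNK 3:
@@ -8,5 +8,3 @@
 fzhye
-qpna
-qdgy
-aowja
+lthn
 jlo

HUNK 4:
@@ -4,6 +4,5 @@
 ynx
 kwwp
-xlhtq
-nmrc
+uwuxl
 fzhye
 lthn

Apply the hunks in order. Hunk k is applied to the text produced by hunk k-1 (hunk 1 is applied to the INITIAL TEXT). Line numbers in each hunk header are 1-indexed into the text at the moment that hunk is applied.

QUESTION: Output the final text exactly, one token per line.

Answer: grc
jhdlp
wnynj
ynx
kwwp
uwuxl
fzhye
lthn
jlo

Derivation:
Hunk 1: at line 5 remove [nyuz,clk,zmoi] add [egwqa,nmrc] -> 13 lines: grc jhdlp wnynj ynx kwwp mmugl egwqa nmrc fzhye qpna qdgy aowja jlo
Hunk 2: at line 4 remove [mmugl,egwqa] add [xlhtq] -> 12 lines: grc jhdlp wnynj ynx kwwp xlhtq nmrc fzhye qpna qdgy aowja jlo
Hunk 3: at line 8 remove [qpna,qdgy,aowja] add [lthn] -> 10 lines: grc jhdlp wnynj ynx kwwp xlhtq nmrc fzhye lthn jlo
Hunk 4: at line 4 remove [xlhtq,nmrc] add [uwuxl] -> 9 lines: grc jhdlp wnynj ynx kwwp uwuxl fzhye lthn jlo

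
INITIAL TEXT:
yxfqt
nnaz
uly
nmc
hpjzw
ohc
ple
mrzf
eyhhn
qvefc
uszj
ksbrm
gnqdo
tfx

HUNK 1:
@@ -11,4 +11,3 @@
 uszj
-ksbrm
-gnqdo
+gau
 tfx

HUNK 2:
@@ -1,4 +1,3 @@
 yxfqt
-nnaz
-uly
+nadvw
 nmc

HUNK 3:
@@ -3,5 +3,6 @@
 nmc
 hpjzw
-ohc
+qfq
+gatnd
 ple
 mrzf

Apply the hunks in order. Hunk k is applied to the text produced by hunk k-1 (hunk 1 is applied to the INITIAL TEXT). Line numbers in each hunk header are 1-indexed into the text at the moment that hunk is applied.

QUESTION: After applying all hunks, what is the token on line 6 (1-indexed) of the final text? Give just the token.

Hunk 1: at line 11 remove [ksbrm,gnqdo] add [gau] -> 13 lines: yxfqt nnaz uly nmc hpjzw ohc ple mrzf eyhhn qvefc uszj gau tfx
Hunk 2: at line 1 remove [nnaz,uly] add [nadvw] -> 12 lines: yxfqt nadvw nmc hpjzw ohc ple mrzf eyhhn qvefc uszj gau tfx
Hunk 3: at line 3 remove [ohc] add [qfq,gatnd] -> 13 lines: yxfqt nadvw nmc hpjzw qfq gatnd ple mrzf eyhhn qvefc uszj gau tfx
Final line 6: gatnd

Answer: gatnd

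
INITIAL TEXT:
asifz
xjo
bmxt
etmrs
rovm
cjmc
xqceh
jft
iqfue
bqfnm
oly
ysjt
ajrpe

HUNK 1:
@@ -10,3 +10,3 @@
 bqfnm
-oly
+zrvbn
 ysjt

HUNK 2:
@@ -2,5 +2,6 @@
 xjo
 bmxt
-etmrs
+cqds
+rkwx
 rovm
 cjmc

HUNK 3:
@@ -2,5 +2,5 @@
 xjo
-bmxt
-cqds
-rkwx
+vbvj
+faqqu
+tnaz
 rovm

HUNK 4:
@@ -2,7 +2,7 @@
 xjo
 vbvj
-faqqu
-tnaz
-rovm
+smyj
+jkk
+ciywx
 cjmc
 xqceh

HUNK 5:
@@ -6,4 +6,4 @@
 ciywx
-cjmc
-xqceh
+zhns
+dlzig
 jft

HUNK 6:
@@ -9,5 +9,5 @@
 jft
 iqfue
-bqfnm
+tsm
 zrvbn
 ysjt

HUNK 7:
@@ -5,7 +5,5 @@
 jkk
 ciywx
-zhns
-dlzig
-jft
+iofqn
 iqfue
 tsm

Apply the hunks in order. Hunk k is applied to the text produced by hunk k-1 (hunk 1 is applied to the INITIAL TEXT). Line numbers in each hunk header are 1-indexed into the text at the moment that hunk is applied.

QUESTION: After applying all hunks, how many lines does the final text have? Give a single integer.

Hunk 1: at line 10 remove [oly] add [zrvbn] -> 13 lines: asifz xjo bmxt etmrs rovm cjmc xqceh jft iqfue bqfnm zrvbn ysjt ajrpe
Hunk 2: at line 2 remove [etmrs] add [cqds,rkwx] -> 14 lines: asifz xjo bmxt cqds rkwx rovm cjmc xqceh jft iqfue bqfnm zrvbn ysjt ajrpe
Hunk 3: at line 2 remove [bmxt,cqds,rkwx] add [vbvj,faqqu,tnaz] -> 14 lines: asifz xjo vbvj faqqu tnaz rovm cjmc xqceh jft iqfue bqfnm zrvbn ysjt ajrpe
Hunk 4: at line 2 remove [faqqu,tnaz,rovm] add [smyj,jkk,ciywx] -> 14 lines: asifz xjo vbvj smyj jkk ciywx cjmc xqceh jft iqfue bqfnm zrvbn ysjt ajrpe
Hunk 5: at line 6 remove [cjmc,xqceh] add [zhns,dlzig] -> 14 lines: asifz xjo vbvj smyj jkk ciywx zhns dlzig jft iqfue bqfnm zrvbn ysjt ajrpe
Hunk 6: at line 9 remove [bqfnm] add [tsm] -> 14 lines: asifz xjo vbvj smyj jkk ciywx zhns dlzig jft iqfue tsm zrvbn ysjt ajrpe
Hunk 7: at line 5 remove [zhns,dlzig,jft] add [iofqn] -> 12 lines: asifz xjo vbvj smyj jkk ciywx iofqn iqfue tsm zrvbn ysjt ajrpe
Final line count: 12

Answer: 12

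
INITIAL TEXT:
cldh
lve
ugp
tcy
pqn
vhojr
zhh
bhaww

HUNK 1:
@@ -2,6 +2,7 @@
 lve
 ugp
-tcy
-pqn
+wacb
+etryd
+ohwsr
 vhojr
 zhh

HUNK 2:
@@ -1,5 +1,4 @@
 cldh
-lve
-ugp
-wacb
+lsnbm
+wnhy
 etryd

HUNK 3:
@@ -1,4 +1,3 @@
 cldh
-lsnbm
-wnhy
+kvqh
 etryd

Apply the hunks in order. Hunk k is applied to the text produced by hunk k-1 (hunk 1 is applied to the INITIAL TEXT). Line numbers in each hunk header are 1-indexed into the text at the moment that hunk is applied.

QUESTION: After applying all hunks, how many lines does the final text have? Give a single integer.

Hunk 1: at line 2 remove [tcy,pqn] add [wacb,etryd,ohwsr] -> 9 lines: cldh lve ugp wacb etryd ohwsr vhojr zhh bhaww
Hunk 2: at line 1 remove [lve,ugp,wacb] add [lsnbm,wnhy] -> 8 lines: cldh lsnbm wnhy etryd ohwsr vhojr zhh bhaww
Hunk 3: at line 1 remove [lsnbm,wnhy] add [kvqh] -> 7 lines: cldh kvqh etryd ohwsr vhojr zhh bhaww
Final line count: 7

Answer: 7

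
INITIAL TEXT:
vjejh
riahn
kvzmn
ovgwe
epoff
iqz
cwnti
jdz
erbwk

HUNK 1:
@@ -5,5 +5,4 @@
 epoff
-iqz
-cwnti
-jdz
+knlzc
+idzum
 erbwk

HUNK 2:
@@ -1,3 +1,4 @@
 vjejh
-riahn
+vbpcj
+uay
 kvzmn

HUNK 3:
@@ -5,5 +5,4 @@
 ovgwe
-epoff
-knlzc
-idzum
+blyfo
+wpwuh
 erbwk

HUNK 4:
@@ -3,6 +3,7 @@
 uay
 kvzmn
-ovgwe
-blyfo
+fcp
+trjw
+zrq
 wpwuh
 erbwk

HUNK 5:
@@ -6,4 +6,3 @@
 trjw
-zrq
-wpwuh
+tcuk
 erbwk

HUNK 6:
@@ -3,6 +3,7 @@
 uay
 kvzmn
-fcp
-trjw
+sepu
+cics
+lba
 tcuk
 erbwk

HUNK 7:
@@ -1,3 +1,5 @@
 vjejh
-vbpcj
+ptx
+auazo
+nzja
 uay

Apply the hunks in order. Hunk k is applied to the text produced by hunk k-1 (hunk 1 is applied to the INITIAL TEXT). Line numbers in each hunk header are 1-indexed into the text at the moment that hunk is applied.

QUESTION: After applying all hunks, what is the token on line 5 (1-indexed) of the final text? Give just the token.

Answer: uay

Derivation:
Hunk 1: at line 5 remove [iqz,cwnti,jdz] add [knlzc,idzum] -> 8 lines: vjejh riahn kvzmn ovgwe epoff knlzc idzum erbwk
Hunk 2: at line 1 remove [riahn] add [vbpcj,uay] -> 9 lines: vjejh vbpcj uay kvzmn ovgwe epoff knlzc idzum erbwk
Hunk 3: at line 5 remove [epoff,knlzc,idzum] add [blyfo,wpwuh] -> 8 lines: vjejh vbpcj uay kvzmn ovgwe blyfo wpwuh erbwk
Hunk 4: at line 3 remove [ovgwe,blyfo] add [fcp,trjw,zrq] -> 9 lines: vjejh vbpcj uay kvzmn fcp trjw zrq wpwuh erbwk
Hunk 5: at line 6 remove [zrq,wpwuh] add [tcuk] -> 8 lines: vjejh vbpcj uay kvzmn fcp trjw tcuk erbwk
Hunk 6: at line 3 remove [fcp,trjw] add [sepu,cics,lba] -> 9 lines: vjejh vbpcj uay kvzmn sepu cics lba tcuk erbwk
Hunk 7: at line 1 remove [vbpcj] add [ptx,auazo,nzja] -> 11 lines: vjejh ptx auazo nzja uay kvzmn sepu cics lba tcuk erbwk
Final line 5: uay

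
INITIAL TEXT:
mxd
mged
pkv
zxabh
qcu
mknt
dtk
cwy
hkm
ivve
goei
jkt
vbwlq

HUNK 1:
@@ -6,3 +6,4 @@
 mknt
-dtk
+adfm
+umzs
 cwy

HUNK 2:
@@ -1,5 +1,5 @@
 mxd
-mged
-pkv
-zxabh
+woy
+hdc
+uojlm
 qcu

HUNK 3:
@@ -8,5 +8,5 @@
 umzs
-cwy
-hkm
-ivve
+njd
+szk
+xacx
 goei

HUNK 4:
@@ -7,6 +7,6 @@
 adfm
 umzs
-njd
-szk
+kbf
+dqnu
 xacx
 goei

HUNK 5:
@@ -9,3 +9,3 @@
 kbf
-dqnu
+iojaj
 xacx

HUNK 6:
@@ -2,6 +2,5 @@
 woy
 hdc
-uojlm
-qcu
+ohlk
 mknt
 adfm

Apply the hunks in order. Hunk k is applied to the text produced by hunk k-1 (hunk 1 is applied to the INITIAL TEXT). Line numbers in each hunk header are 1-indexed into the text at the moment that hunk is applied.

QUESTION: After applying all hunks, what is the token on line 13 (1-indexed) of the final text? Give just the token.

Answer: vbwlq

Derivation:
Hunk 1: at line 6 remove [dtk] add [adfm,umzs] -> 14 lines: mxd mged pkv zxabh qcu mknt adfm umzs cwy hkm ivve goei jkt vbwlq
Hunk 2: at line 1 remove [mged,pkv,zxabh] add [woy,hdc,uojlm] -> 14 lines: mxd woy hdc uojlm qcu mknt adfm umzs cwy hkm ivve goei jkt vbwlq
Hunk 3: at line 8 remove [cwy,hkm,ivve] add [njd,szk,xacx] -> 14 lines: mxd woy hdc uojlm qcu mknt adfm umzs njd szk xacx goei jkt vbwlq
Hunk 4: at line 7 remove [njd,szk] add [kbf,dqnu] -> 14 lines: mxd woy hdc uojlm qcu mknt adfm umzs kbf dqnu xacx goei jkt vbwlq
Hunk 5: at line 9 remove [dqnu] add [iojaj] -> 14 lines: mxd woy hdc uojlm qcu mknt adfm umzs kbf iojaj xacx goei jkt vbwlq
Hunk 6: at line 2 remove [uojlm,qcu] add [ohlk] -> 13 lines: mxd woy hdc ohlk mknt adfm umzs kbf iojaj xacx goei jkt vbwlq
Final line 13: vbwlq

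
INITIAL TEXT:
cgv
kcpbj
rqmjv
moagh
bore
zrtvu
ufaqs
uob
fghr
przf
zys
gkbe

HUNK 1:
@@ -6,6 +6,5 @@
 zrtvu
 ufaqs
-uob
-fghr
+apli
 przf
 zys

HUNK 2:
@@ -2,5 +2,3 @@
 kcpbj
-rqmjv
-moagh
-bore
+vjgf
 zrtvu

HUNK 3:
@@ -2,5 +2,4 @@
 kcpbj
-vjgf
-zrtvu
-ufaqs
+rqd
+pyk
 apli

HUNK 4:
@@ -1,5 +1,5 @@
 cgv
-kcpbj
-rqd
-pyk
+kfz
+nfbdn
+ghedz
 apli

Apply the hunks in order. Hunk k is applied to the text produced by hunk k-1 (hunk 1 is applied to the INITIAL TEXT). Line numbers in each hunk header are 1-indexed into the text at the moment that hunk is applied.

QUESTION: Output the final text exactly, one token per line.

Answer: cgv
kfz
nfbdn
ghedz
apli
przf
zys
gkbe

Derivation:
Hunk 1: at line 6 remove [uob,fghr] add [apli] -> 11 lines: cgv kcpbj rqmjv moagh bore zrtvu ufaqs apli przf zys gkbe
Hunk 2: at line 2 remove [rqmjv,moagh,bore] add [vjgf] -> 9 lines: cgv kcpbj vjgf zrtvu ufaqs apli przf zys gkbe
Hunk 3: at line 2 remove [vjgf,zrtvu,ufaqs] add [rqd,pyk] -> 8 lines: cgv kcpbj rqd pyk apli przf zys gkbe
Hunk 4: at line 1 remove [kcpbj,rqd,pyk] add [kfz,nfbdn,ghedz] -> 8 lines: cgv kfz nfbdn ghedz apli przf zys gkbe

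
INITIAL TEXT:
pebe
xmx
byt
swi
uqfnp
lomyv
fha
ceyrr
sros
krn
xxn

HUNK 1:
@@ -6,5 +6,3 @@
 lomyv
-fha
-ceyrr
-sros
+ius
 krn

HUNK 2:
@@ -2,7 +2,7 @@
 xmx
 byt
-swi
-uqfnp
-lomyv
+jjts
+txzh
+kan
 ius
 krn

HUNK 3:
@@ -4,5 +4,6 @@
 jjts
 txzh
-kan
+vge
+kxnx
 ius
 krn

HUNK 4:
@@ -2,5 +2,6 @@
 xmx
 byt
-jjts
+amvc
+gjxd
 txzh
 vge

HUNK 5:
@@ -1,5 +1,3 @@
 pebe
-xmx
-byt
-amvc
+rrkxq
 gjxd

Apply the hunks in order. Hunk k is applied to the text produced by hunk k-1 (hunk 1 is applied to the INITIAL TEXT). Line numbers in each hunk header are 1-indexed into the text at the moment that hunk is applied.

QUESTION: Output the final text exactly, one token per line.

Answer: pebe
rrkxq
gjxd
txzh
vge
kxnx
ius
krn
xxn

Derivation:
Hunk 1: at line 6 remove [fha,ceyrr,sros] add [ius] -> 9 lines: pebe xmx byt swi uqfnp lomyv ius krn xxn
Hunk 2: at line 2 remove [swi,uqfnp,lomyv] add [jjts,txzh,kan] -> 9 lines: pebe xmx byt jjts txzh kan ius krn xxn
Hunk 3: at line 4 remove [kan] add [vge,kxnx] -> 10 lines: pebe xmx byt jjts txzh vge kxnx ius krn xxn
Hunk 4: at line 2 remove [jjts] add [amvc,gjxd] -> 11 lines: pebe xmx byt amvc gjxd txzh vge kxnx ius krn xxn
Hunk 5: at line 1 remove [xmx,byt,amvc] add [rrkxq] -> 9 lines: pebe rrkxq gjxd txzh vge kxnx ius krn xxn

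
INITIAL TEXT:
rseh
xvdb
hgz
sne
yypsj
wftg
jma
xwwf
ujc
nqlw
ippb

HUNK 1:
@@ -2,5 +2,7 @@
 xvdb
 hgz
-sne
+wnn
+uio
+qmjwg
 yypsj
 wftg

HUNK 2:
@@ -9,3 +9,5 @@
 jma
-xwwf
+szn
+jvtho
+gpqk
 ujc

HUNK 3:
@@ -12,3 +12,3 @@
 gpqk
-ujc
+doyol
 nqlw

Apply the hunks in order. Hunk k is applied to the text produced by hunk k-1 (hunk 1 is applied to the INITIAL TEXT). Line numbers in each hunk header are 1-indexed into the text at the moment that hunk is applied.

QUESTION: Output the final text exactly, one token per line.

Answer: rseh
xvdb
hgz
wnn
uio
qmjwg
yypsj
wftg
jma
szn
jvtho
gpqk
doyol
nqlw
ippb

Derivation:
Hunk 1: at line 2 remove [sne] add [wnn,uio,qmjwg] -> 13 lines: rseh xvdb hgz wnn uio qmjwg yypsj wftg jma xwwf ujc nqlw ippb
Hunk 2: at line 9 remove [xwwf] add [szn,jvtho,gpqk] -> 15 lines: rseh xvdb hgz wnn uio qmjwg yypsj wftg jma szn jvtho gpqk ujc nqlw ippb
Hunk 3: at line 12 remove [ujc] add [doyol] -> 15 lines: rseh xvdb hgz wnn uio qmjwg yypsj wftg jma szn jvtho gpqk doyol nqlw ippb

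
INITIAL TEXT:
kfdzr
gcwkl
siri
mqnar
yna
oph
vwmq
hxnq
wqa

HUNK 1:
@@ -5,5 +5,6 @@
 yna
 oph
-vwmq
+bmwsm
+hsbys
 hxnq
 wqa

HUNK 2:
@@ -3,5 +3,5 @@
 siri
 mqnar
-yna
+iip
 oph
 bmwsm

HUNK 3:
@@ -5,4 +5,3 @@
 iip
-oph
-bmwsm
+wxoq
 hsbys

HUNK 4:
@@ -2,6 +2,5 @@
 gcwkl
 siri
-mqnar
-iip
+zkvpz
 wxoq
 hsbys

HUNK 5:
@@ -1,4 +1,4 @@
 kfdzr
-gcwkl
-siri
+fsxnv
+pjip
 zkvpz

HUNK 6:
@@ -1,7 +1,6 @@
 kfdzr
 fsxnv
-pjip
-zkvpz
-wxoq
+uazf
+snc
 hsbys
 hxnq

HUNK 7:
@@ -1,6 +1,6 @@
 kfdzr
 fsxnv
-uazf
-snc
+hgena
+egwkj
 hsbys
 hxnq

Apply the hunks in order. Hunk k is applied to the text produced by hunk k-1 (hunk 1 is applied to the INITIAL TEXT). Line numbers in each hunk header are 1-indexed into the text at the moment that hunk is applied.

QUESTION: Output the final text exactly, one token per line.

Hunk 1: at line 5 remove [vwmq] add [bmwsm,hsbys] -> 10 lines: kfdzr gcwkl siri mqnar yna oph bmwsm hsbys hxnq wqa
Hunk 2: at line 3 remove [yna] add [iip] -> 10 lines: kfdzr gcwkl siri mqnar iip oph bmwsm hsbys hxnq wqa
Hunk 3: at line 5 remove [oph,bmwsm] add [wxoq] -> 9 lines: kfdzr gcwkl siri mqnar iip wxoq hsbys hxnq wqa
Hunk 4: at line 2 remove [mqnar,iip] add [zkvpz] -> 8 lines: kfdzr gcwkl siri zkvpz wxoq hsbys hxnq wqa
Hunk 5: at line 1 remove [gcwkl,siri] add [fsxnv,pjip] -> 8 lines: kfdzr fsxnv pjip zkvpz wxoq hsbys hxnq wqa
Hunk 6: at line 1 remove [pjip,zkvpz,wxoq] add [uazf,snc] -> 7 lines: kfdzr fsxnv uazf snc hsbys hxnq wqa
Hunk 7: at line 1 remove [uazf,snc] add [hgena,egwkj] -> 7 lines: kfdzr fsxnv hgena egwkj hsbys hxnq wqa

Answer: kfdzr
fsxnv
hgena
egwkj
hsbys
hxnq
wqa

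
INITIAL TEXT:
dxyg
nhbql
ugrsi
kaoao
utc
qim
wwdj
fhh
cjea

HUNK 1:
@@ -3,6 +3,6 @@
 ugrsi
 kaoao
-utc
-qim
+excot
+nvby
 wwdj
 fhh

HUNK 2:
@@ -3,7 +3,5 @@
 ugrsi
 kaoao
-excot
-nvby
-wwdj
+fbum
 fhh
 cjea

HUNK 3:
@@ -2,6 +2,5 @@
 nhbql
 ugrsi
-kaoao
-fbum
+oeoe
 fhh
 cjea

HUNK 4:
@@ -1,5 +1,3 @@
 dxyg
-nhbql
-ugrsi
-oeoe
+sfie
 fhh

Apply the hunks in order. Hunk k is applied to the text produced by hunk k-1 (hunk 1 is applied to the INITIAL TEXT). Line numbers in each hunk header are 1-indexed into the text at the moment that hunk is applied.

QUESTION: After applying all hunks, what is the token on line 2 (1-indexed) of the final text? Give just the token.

Hunk 1: at line 3 remove [utc,qim] add [excot,nvby] -> 9 lines: dxyg nhbql ugrsi kaoao excot nvby wwdj fhh cjea
Hunk 2: at line 3 remove [excot,nvby,wwdj] add [fbum] -> 7 lines: dxyg nhbql ugrsi kaoao fbum fhh cjea
Hunk 3: at line 2 remove [kaoao,fbum] add [oeoe] -> 6 lines: dxyg nhbql ugrsi oeoe fhh cjea
Hunk 4: at line 1 remove [nhbql,ugrsi,oeoe] add [sfie] -> 4 lines: dxyg sfie fhh cjea
Final line 2: sfie

Answer: sfie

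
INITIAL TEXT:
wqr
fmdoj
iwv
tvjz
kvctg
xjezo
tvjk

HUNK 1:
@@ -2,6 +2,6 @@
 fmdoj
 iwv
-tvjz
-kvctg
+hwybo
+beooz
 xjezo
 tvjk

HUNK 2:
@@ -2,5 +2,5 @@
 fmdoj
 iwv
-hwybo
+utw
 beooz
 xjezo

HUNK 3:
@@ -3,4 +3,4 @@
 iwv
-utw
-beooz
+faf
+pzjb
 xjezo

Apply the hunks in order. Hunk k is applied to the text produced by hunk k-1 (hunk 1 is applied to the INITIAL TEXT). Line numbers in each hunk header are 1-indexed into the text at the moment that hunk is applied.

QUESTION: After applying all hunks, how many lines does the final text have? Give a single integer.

Answer: 7

Derivation:
Hunk 1: at line 2 remove [tvjz,kvctg] add [hwybo,beooz] -> 7 lines: wqr fmdoj iwv hwybo beooz xjezo tvjk
Hunk 2: at line 2 remove [hwybo] add [utw] -> 7 lines: wqr fmdoj iwv utw beooz xjezo tvjk
Hunk 3: at line 3 remove [utw,beooz] add [faf,pzjb] -> 7 lines: wqr fmdoj iwv faf pzjb xjezo tvjk
Final line count: 7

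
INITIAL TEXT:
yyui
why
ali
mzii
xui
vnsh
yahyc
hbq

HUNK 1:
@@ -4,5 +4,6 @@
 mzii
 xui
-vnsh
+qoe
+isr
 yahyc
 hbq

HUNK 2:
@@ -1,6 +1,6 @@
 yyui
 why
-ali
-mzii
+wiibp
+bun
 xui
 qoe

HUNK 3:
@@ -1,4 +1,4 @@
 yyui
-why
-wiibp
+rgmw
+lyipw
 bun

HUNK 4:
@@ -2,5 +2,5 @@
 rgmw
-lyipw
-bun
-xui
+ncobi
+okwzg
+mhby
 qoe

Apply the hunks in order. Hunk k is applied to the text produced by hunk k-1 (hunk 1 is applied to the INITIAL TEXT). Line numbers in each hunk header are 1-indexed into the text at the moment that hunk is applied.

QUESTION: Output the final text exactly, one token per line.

Hunk 1: at line 4 remove [vnsh] add [qoe,isr] -> 9 lines: yyui why ali mzii xui qoe isr yahyc hbq
Hunk 2: at line 1 remove [ali,mzii] add [wiibp,bun] -> 9 lines: yyui why wiibp bun xui qoe isr yahyc hbq
Hunk 3: at line 1 remove [why,wiibp] add [rgmw,lyipw] -> 9 lines: yyui rgmw lyipw bun xui qoe isr yahyc hbq
Hunk 4: at line 2 remove [lyipw,bun,xui] add [ncobi,okwzg,mhby] -> 9 lines: yyui rgmw ncobi okwzg mhby qoe isr yahyc hbq

Answer: yyui
rgmw
ncobi
okwzg
mhby
qoe
isr
yahyc
hbq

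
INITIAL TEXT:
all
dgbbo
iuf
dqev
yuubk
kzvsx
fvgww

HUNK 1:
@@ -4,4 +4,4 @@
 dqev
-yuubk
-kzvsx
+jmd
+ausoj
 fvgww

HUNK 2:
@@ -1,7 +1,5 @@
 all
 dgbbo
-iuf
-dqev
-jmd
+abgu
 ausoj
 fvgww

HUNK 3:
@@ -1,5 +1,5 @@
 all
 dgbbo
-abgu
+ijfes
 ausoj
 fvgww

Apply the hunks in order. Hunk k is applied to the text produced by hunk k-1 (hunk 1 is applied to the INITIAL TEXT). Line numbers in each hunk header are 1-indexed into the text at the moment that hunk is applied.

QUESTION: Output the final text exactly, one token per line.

Answer: all
dgbbo
ijfes
ausoj
fvgww

Derivation:
Hunk 1: at line 4 remove [yuubk,kzvsx] add [jmd,ausoj] -> 7 lines: all dgbbo iuf dqev jmd ausoj fvgww
Hunk 2: at line 1 remove [iuf,dqev,jmd] add [abgu] -> 5 lines: all dgbbo abgu ausoj fvgww
Hunk 3: at line 1 remove [abgu] add [ijfes] -> 5 lines: all dgbbo ijfes ausoj fvgww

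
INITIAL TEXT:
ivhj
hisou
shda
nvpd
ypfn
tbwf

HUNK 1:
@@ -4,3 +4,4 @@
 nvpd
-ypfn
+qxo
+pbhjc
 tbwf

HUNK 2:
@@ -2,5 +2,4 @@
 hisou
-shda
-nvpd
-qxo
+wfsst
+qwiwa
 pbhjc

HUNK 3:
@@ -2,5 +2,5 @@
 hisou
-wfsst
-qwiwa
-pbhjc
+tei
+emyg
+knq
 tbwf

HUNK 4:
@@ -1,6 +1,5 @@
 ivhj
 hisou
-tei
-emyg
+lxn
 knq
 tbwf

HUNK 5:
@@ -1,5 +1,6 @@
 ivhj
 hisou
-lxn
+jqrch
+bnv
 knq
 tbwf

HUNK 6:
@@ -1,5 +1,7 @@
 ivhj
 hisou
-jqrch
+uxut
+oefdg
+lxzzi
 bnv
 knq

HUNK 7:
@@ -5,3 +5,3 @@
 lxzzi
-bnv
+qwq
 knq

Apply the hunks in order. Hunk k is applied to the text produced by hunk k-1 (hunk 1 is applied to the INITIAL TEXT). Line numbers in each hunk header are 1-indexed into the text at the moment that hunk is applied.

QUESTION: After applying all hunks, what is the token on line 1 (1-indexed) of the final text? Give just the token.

Hunk 1: at line 4 remove [ypfn] add [qxo,pbhjc] -> 7 lines: ivhj hisou shda nvpd qxo pbhjc tbwf
Hunk 2: at line 2 remove [shda,nvpd,qxo] add [wfsst,qwiwa] -> 6 lines: ivhj hisou wfsst qwiwa pbhjc tbwf
Hunk 3: at line 2 remove [wfsst,qwiwa,pbhjc] add [tei,emyg,knq] -> 6 lines: ivhj hisou tei emyg knq tbwf
Hunk 4: at line 1 remove [tei,emyg] add [lxn] -> 5 lines: ivhj hisou lxn knq tbwf
Hunk 5: at line 1 remove [lxn] add [jqrch,bnv] -> 6 lines: ivhj hisou jqrch bnv knq tbwf
Hunk 6: at line 1 remove [jqrch] add [uxut,oefdg,lxzzi] -> 8 lines: ivhj hisou uxut oefdg lxzzi bnv knq tbwf
Hunk 7: at line 5 remove [bnv] add [qwq] -> 8 lines: ivhj hisou uxut oefdg lxzzi qwq knq tbwf
Final line 1: ivhj

Answer: ivhj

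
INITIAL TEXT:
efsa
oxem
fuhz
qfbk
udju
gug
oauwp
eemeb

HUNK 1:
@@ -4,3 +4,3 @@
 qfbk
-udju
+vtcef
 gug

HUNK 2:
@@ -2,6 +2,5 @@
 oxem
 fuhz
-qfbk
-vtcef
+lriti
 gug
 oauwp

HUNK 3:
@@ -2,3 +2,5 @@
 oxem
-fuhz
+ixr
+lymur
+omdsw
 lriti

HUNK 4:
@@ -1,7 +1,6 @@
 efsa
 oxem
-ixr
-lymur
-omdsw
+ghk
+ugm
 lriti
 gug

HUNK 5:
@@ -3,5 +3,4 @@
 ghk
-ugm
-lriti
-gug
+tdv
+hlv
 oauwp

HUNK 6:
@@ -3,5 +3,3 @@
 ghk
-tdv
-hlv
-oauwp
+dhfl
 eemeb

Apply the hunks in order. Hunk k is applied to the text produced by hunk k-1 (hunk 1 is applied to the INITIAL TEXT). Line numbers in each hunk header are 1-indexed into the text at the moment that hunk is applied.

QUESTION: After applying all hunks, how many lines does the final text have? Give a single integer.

Answer: 5

Derivation:
Hunk 1: at line 4 remove [udju] add [vtcef] -> 8 lines: efsa oxem fuhz qfbk vtcef gug oauwp eemeb
Hunk 2: at line 2 remove [qfbk,vtcef] add [lriti] -> 7 lines: efsa oxem fuhz lriti gug oauwp eemeb
Hunk 3: at line 2 remove [fuhz] add [ixr,lymur,omdsw] -> 9 lines: efsa oxem ixr lymur omdsw lriti gug oauwp eemeb
Hunk 4: at line 1 remove [ixr,lymur,omdsw] add [ghk,ugm] -> 8 lines: efsa oxem ghk ugm lriti gug oauwp eemeb
Hunk 5: at line 3 remove [ugm,lriti,gug] add [tdv,hlv] -> 7 lines: efsa oxem ghk tdv hlv oauwp eemeb
Hunk 6: at line 3 remove [tdv,hlv,oauwp] add [dhfl] -> 5 lines: efsa oxem ghk dhfl eemeb
Final line count: 5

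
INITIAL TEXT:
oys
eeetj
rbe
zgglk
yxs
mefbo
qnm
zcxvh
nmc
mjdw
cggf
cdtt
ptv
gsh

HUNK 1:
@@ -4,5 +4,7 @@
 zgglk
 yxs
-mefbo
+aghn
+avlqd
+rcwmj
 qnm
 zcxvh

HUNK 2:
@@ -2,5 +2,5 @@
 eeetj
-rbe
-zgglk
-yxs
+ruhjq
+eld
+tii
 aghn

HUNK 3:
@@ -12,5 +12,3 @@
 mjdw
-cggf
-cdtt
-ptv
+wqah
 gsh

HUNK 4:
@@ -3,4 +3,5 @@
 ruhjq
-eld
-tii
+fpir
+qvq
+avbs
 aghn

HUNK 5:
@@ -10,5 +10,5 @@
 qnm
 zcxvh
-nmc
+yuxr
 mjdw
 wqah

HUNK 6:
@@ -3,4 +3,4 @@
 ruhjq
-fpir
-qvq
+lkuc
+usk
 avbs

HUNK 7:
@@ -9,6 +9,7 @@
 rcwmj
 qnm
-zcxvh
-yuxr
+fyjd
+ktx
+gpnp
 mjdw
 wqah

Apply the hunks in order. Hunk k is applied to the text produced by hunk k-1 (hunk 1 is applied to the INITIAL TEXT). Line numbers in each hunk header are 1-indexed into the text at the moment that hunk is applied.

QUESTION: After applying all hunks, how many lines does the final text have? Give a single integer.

Hunk 1: at line 4 remove [mefbo] add [aghn,avlqd,rcwmj] -> 16 lines: oys eeetj rbe zgglk yxs aghn avlqd rcwmj qnm zcxvh nmc mjdw cggf cdtt ptv gsh
Hunk 2: at line 2 remove [rbe,zgglk,yxs] add [ruhjq,eld,tii] -> 16 lines: oys eeetj ruhjq eld tii aghn avlqd rcwmj qnm zcxvh nmc mjdw cggf cdtt ptv gsh
Hunk 3: at line 12 remove [cggf,cdtt,ptv] add [wqah] -> 14 lines: oys eeetj ruhjq eld tii aghn avlqd rcwmj qnm zcxvh nmc mjdw wqah gsh
Hunk 4: at line 3 remove [eld,tii] add [fpir,qvq,avbs] -> 15 lines: oys eeetj ruhjq fpir qvq avbs aghn avlqd rcwmj qnm zcxvh nmc mjdw wqah gsh
Hunk 5: at line 10 remove [nmc] add [yuxr] -> 15 lines: oys eeetj ruhjq fpir qvq avbs aghn avlqd rcwmj qnm zcxvh yuxr mjdw wqah gsh
Hunk 6: at line 3 remove [fpir,qvq] add [lkuc,usk] -> 15 lines: oys eeetj ruhjq lkuc usk avbs aghn avlqd rcwmj qnm zcxvh yuxr mjdw wqah gsh
Hunk 7: at line 9 remove [zcxvh,yuxr] add [fyjd,ktx,gpnp] -> 16 lines: oys eeetj ruhjq lkuc usk avbs aghn avlqd rcwmj qnm fyjd ktx gpnp mjdw wqah gsh
Final line count: 16

Answer: 16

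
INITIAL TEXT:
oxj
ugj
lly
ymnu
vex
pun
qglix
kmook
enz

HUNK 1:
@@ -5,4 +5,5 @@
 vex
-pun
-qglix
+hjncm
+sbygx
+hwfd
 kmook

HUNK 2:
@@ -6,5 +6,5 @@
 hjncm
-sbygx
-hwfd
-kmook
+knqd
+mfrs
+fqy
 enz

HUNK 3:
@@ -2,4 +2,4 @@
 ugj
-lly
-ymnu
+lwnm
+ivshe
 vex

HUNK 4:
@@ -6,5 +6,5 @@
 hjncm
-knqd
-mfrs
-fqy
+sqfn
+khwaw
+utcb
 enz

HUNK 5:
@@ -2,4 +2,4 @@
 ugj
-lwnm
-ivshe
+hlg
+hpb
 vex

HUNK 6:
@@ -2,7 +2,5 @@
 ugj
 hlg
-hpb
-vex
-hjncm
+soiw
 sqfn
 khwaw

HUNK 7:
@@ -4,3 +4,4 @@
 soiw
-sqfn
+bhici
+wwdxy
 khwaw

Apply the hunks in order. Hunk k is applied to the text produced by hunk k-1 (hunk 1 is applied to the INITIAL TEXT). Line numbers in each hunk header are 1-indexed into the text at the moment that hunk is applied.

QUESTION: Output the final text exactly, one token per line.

Answer: oxj
ugj
hlg
soiw
bhici
wwdxy
khwaw
utcb
enz

Derivation:
Hunk 1: at line 5 remove [pun,qglix] add [hjncm,sbygx,hwfd] -> 10 lines: oxj ugj lly ymnu vex hjncm sbygx hwfd kmook enz
Hunk 2: at line 6 remove [sbygx,hwfd,kmook] add [knqd,mfrs,fqy] -> 10 lines: oxj ugj lly ymnu vex hjncm knqd mfrs fqy enz
Hunk 3: at line 2 remove [lly,ymnu] add [lwnm,ivshe] -> 10 lines: oxj ugj lwnm ivshe vex hjncm knqd mfrs fqy enz
Hunk 4: at line 6 remove [knqd,mfrs,fqy] add [sqfn,khwaw,utcb] -> 10 lines: oxj ugj lwnm ivshe vex hjncm sqfn khwaw utcb enz
Hunk 5: at line 2 remove [lwnm,ivshe] add [hlg,hpb] -> 10 lines: oxj ugj hlg hpb vex hjncm sqfn khwaw utcb enz
Hunk 6: at line 2 remove [hpb,vex,hjncm] add [soiw] -> 8 lines: oxj ugj hlg soiw sqfn khwaw utcb enz
Hunk 7: at line 4 remove [sqfn] add [bhici,wwdxy] -> 9 lines: oxj ugj hlg soiw bhici wwdxy khwaw utcb enz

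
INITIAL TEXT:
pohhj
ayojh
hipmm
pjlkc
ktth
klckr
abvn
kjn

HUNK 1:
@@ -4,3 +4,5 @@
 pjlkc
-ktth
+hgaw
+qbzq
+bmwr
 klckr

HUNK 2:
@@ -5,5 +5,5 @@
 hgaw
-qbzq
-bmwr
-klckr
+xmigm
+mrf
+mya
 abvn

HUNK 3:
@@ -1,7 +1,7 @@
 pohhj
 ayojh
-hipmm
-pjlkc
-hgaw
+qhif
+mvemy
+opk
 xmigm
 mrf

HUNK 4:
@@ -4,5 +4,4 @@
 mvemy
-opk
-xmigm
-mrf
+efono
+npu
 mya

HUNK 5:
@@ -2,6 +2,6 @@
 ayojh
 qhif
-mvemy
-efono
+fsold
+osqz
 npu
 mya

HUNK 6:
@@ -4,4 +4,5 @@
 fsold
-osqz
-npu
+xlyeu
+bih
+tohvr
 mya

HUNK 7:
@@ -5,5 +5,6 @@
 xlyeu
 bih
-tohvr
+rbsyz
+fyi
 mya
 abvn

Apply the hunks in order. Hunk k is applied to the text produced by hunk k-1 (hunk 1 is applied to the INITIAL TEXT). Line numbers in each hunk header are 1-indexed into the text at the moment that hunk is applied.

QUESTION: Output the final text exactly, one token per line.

Answer: pohhj
ayojh
qhif
fsold
xlyeu
bih
rbsyz
fyi
mya
abvn
kjn

Derivation:
Hunk 1: at line 4 remove [ktth] add [hgaw,qbzq,bmwr] -> 10 lines: pohhj ayojh hipmm pjlkc hgaw qbzq bmwr klckr abvn kjn
Hunk 2: at line 5 remove [qbzq,bmwr,klckr] add [xmigm,mrf,mya] -> 10 lines: pohhj ayojh hipmm pjlkc hgaw xmigm mrf mya abvn kjn
Hunk 3: at line 1 remove [hipmm,pjlkc,hgaw] add [qhif,mvemy,opk] -> 10 lines: pohhj ayojh qhif mvemy opk xmigm mrf mya abvn kjn
Hunk 4: at line 4 remove [opk,xmigm,mrf] add [efono,npu] -> 9 lines: pohhj ayojh qhif mvemy efono npu mya abvn kjn
Hunk 5: at line 2 remove [mvemy,efono] add [fsold,osqz] -> 9 lines: pohhj ayojh qhif fsold osqz npu mya abvn kjn
Hunk 6: at line 4 remove [osqz,npu] add [xlyeu,bih,tohvr] -> 10 lines: pohhj ayojh qhif fsold xlyeu bih tohvr mya abvn kjn
Hunk 7: at line 5 remove [tohvr] add [rbsyz,fyi] -> 11 lines: pohhj ayojh qhif fsold xlyeu bih rbsyz fyi mya abvn kjn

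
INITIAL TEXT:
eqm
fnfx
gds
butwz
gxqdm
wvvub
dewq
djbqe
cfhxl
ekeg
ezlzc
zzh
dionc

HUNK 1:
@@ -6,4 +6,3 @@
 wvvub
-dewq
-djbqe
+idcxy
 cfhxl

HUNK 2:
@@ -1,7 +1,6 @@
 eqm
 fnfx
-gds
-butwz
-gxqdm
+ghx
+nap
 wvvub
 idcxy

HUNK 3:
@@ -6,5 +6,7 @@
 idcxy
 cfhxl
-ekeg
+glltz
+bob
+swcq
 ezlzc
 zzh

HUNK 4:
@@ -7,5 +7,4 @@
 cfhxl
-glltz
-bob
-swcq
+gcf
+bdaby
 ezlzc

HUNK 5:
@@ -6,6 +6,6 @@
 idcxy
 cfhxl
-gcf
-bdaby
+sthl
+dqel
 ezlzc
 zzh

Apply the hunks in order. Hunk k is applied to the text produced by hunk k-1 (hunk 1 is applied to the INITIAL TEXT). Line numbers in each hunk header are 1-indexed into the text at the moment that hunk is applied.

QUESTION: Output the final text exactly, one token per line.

Hunk 1: at line 6 remove [dewq,djbqe] add [idcxy] -> 12 lines: eqm fnfx gds butwz gxqdm wvvub idcxy cfhxl ekeg ezlzc zzh dionc
Hunk 2: at line 1 remove [gds,butwz,gxqdm] add [ghx,nap] -> 11 lines: eqm fnfx ghx nap wvvub idcxy cfhxl ekeg ezlzc zzh dionc
Hunk 3: at line 6 remove [ekeg] add [glltz,bob,swcq] -> 13 lines: eqm fnfx ghx nap wvvub idcxy cfhxl glltz bob swcq ezlzc zzh dionc
Hunk 4: at line 7 remove [glltz,bob,swcq] add [gcf,bdaby] -> 12 lines: eqm fnfx ghx nap wvvub idcxy cfhxl gcf bdaby ezlzc zzh dionc
Hunk 5: at line 6 remove [gcf,bdaby] add [sthl,dqel] -> 12 lines: eqm fnfx ghx nap wvvub idcxy cfhxl sthl dqel ezlzc zzh dionc

Answer: eqm
fnfx
ghx
nap
wvvub
idcxy
cfhxl
sthl
dqel
ezlzc
zzh
dionc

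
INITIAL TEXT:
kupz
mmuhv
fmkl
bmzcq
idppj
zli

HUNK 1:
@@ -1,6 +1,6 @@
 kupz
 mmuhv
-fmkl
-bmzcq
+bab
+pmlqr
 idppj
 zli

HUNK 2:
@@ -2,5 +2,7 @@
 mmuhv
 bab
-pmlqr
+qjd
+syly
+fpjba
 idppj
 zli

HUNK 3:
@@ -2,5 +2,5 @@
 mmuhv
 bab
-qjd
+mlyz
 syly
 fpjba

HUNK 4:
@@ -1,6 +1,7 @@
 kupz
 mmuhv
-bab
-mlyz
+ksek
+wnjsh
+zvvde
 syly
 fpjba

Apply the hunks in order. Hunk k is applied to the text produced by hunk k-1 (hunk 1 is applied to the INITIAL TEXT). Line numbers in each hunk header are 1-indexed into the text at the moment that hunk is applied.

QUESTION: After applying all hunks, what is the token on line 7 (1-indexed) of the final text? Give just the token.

Answer: fpjba

Derivation:
Hunk 1: at line 1 remove [fmkl,bmzcq] add [bab,pmlqr] -> 6 lines: kupz mmuhv bab pmlqr idppj zli
Hunk 2: at line 2 remove [pmlqr] add [qjd,syly,fpjba] -> 8 lines: kupz mmuhv bab qjd syly fpjba idppj zli
Hunk 3: at line 2 remove [qjd] add [mlyz] -> 8 lines: kupz mmuhv bab mlyz syly fpjba idppj zli
Hunk 4: at line 1 remove [bab,mlyz] add [ksek,wnjsh,zvvde] -> 9 lines: kupz mmuhv ksek wnjsh zvvde syly fpjba idppj zli
Final line 7: fpjba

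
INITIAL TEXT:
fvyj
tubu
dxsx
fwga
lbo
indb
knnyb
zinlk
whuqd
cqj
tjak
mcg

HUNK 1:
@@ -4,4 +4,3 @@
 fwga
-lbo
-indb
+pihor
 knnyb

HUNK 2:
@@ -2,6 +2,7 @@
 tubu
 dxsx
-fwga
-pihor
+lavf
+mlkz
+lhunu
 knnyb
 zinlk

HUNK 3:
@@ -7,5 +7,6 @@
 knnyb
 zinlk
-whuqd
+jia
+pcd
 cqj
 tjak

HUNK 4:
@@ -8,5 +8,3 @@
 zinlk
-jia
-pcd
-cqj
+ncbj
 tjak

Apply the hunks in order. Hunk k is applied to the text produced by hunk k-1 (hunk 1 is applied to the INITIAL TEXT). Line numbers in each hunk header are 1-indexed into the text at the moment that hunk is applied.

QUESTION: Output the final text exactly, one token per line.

Answer: fvyj
tubu
dxsx
lavf
mlkz
lhunu
knnyb
zinlk
ncbj
tjak
mcg

Derivation:
Hunk 1: at line 4 remove [lbo,indb] add [pihor] -> 11 lines: fvyj tubu dxsx fwga pihor knnyb zinlk whuqd cqj tjak mcg
Hunk 2: at line 2 remove [fwga,pihor] add [lavf,mlkz,lhunu] -> 12 lines: fvyj tubu dxsx lavf mlkz lhunu knnyb zinlk whuqd cqj tjak mcg
Hunk 3: at line 7 remove [whuqd] add [jia,pcd] -> 13 lines: fvyj tubu dxsx lavf mlkz lhunu knnyb zinlk jia pcd cqj tjak mcg
Hunk 4: at line 8 remove [jia,pcd,cqj] add [ncbj] -> 11 lines: fvyj tubu dxsx lavf mlkz lhunu knnyb zinlk ncbj tjak mcg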